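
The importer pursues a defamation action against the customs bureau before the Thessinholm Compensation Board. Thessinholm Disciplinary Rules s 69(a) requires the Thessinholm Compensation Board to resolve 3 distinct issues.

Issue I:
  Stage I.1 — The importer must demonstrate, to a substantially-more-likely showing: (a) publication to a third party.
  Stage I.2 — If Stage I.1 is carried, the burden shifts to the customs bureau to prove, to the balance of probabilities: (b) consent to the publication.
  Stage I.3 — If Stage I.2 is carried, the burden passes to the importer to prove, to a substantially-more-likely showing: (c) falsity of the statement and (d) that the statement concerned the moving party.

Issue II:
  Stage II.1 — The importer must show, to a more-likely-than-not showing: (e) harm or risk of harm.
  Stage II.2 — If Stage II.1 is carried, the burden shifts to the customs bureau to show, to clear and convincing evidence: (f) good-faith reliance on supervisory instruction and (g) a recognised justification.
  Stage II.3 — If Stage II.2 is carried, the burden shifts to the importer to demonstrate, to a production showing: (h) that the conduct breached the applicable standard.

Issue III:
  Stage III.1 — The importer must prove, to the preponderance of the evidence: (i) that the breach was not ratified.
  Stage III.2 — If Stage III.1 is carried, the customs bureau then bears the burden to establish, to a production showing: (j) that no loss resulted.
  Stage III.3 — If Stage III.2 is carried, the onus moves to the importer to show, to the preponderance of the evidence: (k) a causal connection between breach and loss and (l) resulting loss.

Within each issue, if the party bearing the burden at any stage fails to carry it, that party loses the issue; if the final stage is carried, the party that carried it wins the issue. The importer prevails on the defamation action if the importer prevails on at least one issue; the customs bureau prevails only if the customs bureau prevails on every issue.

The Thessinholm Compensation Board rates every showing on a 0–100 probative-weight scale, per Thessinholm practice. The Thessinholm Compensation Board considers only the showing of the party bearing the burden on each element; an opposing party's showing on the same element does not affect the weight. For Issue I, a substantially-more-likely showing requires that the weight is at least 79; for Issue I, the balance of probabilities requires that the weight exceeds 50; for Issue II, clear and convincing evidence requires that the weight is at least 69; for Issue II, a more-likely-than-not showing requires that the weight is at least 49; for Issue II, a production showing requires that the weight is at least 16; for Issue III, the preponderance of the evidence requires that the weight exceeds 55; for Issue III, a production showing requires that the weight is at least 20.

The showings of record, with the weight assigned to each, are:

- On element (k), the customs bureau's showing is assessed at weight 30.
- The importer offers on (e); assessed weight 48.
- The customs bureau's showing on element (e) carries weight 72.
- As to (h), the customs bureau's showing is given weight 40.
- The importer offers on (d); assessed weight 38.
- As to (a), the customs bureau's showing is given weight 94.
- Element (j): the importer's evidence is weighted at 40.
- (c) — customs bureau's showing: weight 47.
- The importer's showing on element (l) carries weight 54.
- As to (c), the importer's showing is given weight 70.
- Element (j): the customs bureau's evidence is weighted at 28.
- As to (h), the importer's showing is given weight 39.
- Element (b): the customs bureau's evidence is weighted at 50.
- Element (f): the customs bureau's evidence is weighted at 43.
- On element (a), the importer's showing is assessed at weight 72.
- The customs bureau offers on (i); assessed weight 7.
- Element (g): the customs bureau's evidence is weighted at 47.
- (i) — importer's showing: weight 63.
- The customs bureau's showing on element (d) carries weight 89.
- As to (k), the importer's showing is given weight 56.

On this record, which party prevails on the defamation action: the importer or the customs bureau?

— Issue I —
At Stage I.1 the importer must meet a substantially-more-likely showing (weight is at least 79): on (a) the weight is 72 (the customs bureau's 94 is given no effect), < 79, so (a) does not meet the standard.
  The importer does not carry Stage I.1.
The analysis ends at Stage I.1; the customs bureau prevails on this issue.
— Issue II —
Stage II.1 — burden on importer; standard: a more-likely-than-not showing (weight is at least 49).
    (e): 48 (customs bureau's 72 disregarded) < 49 [not met]
  Not every element is met, so the importer fails to carry Stage II.1.
So the customs bureau prevails on this issue.
— Issue III —
Stage III.1 — burden on importer; standard: the preponderance of the evidence (weight exceeds 55).
    (i): 63 (customs bureau's 7 disregarded) > 55 [met]
  Stage III.1 is satisfied; the onus moves to the customs bureau.
Stage III.2 — burden on customs bureau; standard: a production showing (weight is at least 20).
    (j): 28 (importer's 40 disregarded) ≥ 20 [met]
  Stage III.2 is satisfied; the onus moves to the importer.
Stage III.3 — burden on importer; standard: the preponderance of the evidence (weight exceeds 55).
    (k): 56 (customs bureau's 30 disregarded) > 55 [met]
    (l): 54 ≤ 55 [not met]
  Stage III.3 not carried; the importer fails its burden.
The customs bureau prevails on this issue.
Per-issue: Issue I → customs bureau; Issue II → customs bureau; Issue III → customs bureau. The importer must prevail on at least one issue; overall, the customs bureau prevails.

customs bureau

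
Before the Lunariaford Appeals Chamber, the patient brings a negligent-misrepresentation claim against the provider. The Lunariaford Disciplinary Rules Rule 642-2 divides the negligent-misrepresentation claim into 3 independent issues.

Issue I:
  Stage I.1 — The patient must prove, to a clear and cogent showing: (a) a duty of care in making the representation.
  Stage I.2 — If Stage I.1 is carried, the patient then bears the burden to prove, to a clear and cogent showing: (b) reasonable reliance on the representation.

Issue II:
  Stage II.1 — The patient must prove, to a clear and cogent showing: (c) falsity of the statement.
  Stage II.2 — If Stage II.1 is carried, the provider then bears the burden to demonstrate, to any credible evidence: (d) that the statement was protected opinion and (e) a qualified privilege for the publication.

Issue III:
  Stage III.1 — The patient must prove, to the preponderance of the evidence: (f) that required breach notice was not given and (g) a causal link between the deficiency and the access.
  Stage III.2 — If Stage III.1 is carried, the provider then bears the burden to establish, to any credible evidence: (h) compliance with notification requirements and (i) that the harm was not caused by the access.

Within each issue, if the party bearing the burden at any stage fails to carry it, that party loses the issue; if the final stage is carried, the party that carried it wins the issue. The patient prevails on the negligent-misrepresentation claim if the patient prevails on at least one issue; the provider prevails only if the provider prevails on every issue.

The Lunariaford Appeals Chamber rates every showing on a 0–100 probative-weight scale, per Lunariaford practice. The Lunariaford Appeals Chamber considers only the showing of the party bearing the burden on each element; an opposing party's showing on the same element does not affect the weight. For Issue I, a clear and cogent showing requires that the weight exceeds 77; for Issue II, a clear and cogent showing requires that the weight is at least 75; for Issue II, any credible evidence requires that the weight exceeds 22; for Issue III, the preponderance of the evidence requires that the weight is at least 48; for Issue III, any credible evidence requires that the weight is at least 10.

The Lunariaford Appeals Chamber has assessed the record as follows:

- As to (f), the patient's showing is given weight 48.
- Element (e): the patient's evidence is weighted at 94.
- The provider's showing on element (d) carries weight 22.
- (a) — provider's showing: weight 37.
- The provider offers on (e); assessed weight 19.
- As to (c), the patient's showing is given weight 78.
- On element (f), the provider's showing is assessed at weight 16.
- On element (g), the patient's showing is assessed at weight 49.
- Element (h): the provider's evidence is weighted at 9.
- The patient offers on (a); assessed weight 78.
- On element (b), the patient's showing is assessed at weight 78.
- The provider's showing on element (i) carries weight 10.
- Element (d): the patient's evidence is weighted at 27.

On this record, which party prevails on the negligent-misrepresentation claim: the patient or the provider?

patient

— Issue I —
Stage I.1 — burden on patient; standard: a clear and cogent showing (weight exceeds 77).
    (a): 78 (provider's 37 disregarded) > 77 [met]
  Stage I.1 is satisfied; the patient continues to bear the burden.
Stage I.2 — burden on patient; standard: a clear and cogent showing (weight exceeds 77).
    (b): 78 > 77 [met]
  All elements met at the final stage.
With every stage satisfied, the patient prevails on this issue.
— Issue II —
Stage II.1 — burden on patient; standard: a clear and cogent showing (weight is at least 75).
    (c): 78 ≥ 75 [met]
  Stage II.1 carried; the burden shifts to the provider.
Stage II.2 — burden on provider; standard: any credible evidence (weight exceeds 22).
    (d): 22 (patient's 27 disregarded) ≤ 22 [not met]
    (e): 19 (patient's 94 disregarded) ≤ 22 [not met]
  Stage II.2 not carried; the provider fails its burden.
The analysis ends at Stage II.2; the patient prevails on this issue.
— Issue III —
Stage III.1 (patient, the preponderance of the evidence, weight is at least 48): (f) 48 (provider's 16 disregarded) ≥ 48 — meets; (g) 49 ≥ 48 — meets.
  Stage III.1 carried; the burden shifts to the provider.
Stage III.2 (provider, any credible evidence, weight is at least 10): (h) 9 < 10 — fails; (i) 10 ≥ 10 — meets.
  The provider does not carry Stage III.2.
The analysis ends at Stage III.2; the patient prevails on this issue.
Per-issue: Issue I → patient; Issue II → patient; Issue III → patient. The patient must prevail on at least one issue; overall, the patient prevails.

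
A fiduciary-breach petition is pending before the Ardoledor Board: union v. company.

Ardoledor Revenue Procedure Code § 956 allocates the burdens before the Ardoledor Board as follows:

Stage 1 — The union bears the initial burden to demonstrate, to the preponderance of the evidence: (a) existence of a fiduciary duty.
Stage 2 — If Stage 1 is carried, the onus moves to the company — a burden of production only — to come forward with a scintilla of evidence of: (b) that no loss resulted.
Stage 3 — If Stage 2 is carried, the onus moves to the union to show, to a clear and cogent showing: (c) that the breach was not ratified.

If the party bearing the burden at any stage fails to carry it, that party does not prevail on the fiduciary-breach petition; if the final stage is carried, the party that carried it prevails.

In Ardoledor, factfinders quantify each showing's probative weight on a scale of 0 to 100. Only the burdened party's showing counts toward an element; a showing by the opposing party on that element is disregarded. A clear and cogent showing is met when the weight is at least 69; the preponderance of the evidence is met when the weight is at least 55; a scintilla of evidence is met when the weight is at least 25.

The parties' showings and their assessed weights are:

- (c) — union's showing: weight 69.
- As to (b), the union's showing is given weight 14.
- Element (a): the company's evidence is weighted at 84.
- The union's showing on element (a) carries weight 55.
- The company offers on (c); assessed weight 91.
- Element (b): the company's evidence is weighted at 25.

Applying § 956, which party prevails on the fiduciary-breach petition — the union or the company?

union

At Stage 1 the union must meet the preponderance of the evidence (weight is at least 55): on (a) the weight is 55 (the company's 84 is given no effect), which does reach 55, so (a) meets the standard.
  The union carries Stage 1; the company now bears the burden.
At Stage 2 the company must meet a scintilla of evidence (weight is at least 25): on (b) the weight is 25 (the union's 14 is given no effect), ≥ 25, so (b) meets the standard.
  Stage 2 is satisfied; the onus moves to the union.
At Stage 3 the union must meet a clear and cogent showing (weight is at least 69): on (c) the weight is 69 (the company's 91 is given no effect), ≥ 69, so (c) meets the standard.
  Stage 3 carried; the final stage is satisfied.
All stages carried — the union prevails.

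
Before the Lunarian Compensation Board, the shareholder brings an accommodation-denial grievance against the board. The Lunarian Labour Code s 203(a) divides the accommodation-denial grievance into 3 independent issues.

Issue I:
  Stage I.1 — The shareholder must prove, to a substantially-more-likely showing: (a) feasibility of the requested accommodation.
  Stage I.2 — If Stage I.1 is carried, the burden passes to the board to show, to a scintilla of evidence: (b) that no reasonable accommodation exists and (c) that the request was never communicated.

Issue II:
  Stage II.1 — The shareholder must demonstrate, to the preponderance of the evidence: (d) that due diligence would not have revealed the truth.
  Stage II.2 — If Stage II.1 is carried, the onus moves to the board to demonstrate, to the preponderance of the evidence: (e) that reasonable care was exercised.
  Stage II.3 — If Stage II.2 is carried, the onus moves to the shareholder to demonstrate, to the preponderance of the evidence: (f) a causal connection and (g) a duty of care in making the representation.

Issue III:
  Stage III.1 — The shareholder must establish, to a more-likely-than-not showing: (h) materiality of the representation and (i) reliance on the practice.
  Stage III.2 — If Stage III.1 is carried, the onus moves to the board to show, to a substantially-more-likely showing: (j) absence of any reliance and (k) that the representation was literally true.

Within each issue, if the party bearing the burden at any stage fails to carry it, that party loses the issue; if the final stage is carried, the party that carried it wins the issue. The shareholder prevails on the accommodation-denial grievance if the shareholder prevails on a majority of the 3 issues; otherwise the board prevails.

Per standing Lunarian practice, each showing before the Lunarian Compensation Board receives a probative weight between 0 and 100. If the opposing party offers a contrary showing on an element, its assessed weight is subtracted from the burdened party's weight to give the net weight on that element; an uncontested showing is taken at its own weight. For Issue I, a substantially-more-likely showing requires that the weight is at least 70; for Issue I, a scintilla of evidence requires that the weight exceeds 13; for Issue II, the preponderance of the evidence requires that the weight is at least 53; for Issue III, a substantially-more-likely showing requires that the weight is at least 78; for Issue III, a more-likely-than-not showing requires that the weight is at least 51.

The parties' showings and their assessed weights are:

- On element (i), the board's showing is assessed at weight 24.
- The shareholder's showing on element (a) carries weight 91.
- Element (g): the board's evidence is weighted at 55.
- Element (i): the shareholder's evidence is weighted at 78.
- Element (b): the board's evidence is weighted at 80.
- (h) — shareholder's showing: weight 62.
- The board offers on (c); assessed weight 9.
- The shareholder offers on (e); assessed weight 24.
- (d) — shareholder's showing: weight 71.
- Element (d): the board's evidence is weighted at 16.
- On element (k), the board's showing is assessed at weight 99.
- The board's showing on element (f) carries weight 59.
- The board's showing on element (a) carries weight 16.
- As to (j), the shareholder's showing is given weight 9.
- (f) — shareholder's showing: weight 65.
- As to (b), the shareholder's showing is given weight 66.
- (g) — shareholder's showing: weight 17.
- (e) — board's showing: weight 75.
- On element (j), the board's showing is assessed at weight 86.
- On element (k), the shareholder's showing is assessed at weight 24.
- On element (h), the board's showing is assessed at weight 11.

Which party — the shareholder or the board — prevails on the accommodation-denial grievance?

shareholder

— Issue I —
Stage I.1 (shareholder, a substantially-more-likely showing, weight is at least 70): (a) net 91−16=75 ≥ 70 — meets.
  All elements met. The burden passes to the board.
Stage I.2 (board, a scintilla of evidence, weight exceeds 13): (b) net 80−66=14 > 13 — meets; (c) 9 ≤ 13 — fails.
  The board does not carry Stage I.2.
The analysis ends at Stage I.2; the shareholder prevails on this issue.
— Issue II —
Stage II.1 — burden on shareholder; standard: the preponderance of the evidence (weight is at least 53).
    (d): 71 − 16 = 55 ≥ 53 [met]
  Stage II.1 carried; the burden shifts to the board.
Stage II.2 — burden on board; standard: the preponderance of the evidence (weight is at least 53).
    (e): 75 − 24 = 51 < 53 [not met]
  Stage II.2 not carried; the board fails its burden.
The analysis ends at Stage II.2; the shareholder prevails on this issue.
— Issue III —
Stage III.1 — burden on shareholder; standard: a more-likely-than-not showing (weight is at least 51).
    (h): 62 − 11 = 51 ≥ 51 [met]
    (i): 78 − 24 = 54 ≥ 51 [met]
  The shareholder carries Stage III.1; the board now bears the burden.
Stage III.2 — burden on board; standard: a substantially-more-likely showing (weight is at least 78).
    (j): 86 − 9 = 77 < 78 [not met]
    (k): 99 − 24 = 75 < 78 [not met]
  The board does not carry Stage III.2.
So the shareholder prevails on this issue.
Per-issue: Issue I → shareholder; Issue II → shareholder; Issue III → shareholder. The shareholder must prevail on a majority of issues; overall, the shareholder prevails.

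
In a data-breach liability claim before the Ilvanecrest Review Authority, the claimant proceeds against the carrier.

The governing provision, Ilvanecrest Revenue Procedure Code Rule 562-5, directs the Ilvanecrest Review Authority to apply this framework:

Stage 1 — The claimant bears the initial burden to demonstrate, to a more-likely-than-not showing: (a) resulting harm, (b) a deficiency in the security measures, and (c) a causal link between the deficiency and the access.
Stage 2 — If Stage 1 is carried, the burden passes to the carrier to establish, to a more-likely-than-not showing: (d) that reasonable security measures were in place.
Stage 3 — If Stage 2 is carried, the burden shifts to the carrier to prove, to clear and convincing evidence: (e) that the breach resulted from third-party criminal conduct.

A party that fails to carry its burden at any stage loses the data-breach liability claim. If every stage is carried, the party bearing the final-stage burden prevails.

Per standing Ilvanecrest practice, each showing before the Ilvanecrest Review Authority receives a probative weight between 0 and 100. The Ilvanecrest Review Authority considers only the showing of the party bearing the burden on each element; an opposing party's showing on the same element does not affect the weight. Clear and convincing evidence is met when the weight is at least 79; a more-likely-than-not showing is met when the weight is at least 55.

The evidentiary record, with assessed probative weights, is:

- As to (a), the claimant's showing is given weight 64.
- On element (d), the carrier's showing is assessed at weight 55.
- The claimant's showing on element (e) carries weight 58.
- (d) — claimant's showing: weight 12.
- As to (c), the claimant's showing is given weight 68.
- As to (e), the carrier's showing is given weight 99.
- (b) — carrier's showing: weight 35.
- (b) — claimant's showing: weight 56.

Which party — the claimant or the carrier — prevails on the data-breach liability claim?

At Stage 1 the claimant must meet a more-likely-than-not showing (weight is at least 55): on (a) the weight is 64, which does reach 55, so (a) meets the standard; on (b) the weight is 56 (the carrier's 35 is given no effect), which does reach 55, so (b) meets the standard; on (c) the weight is 68, which does reach 55, so (c) meets the standard.
  All elements met. The burden passes to the carrier.
At Stage 2 the carrier must meet a more-likely-than-not showing (weight is at least 55): on (d) the weight is 55 (the claimant's 12 is given no effect), which does reach 55, so (d) meets the standard.
  Stage 2 carried; the burden remains with the carrier.
At Stage 3 the carrier must meet clear and convincing evidence (weight is at least 79): on (e) the weight is 99 (the claimant's 58 is given no effect), ≥ 79, so (e) meets the standard.
  Stage 3 carried; the final stage is satisfied.
With every stage satisfied, the carrier prevails.

carrier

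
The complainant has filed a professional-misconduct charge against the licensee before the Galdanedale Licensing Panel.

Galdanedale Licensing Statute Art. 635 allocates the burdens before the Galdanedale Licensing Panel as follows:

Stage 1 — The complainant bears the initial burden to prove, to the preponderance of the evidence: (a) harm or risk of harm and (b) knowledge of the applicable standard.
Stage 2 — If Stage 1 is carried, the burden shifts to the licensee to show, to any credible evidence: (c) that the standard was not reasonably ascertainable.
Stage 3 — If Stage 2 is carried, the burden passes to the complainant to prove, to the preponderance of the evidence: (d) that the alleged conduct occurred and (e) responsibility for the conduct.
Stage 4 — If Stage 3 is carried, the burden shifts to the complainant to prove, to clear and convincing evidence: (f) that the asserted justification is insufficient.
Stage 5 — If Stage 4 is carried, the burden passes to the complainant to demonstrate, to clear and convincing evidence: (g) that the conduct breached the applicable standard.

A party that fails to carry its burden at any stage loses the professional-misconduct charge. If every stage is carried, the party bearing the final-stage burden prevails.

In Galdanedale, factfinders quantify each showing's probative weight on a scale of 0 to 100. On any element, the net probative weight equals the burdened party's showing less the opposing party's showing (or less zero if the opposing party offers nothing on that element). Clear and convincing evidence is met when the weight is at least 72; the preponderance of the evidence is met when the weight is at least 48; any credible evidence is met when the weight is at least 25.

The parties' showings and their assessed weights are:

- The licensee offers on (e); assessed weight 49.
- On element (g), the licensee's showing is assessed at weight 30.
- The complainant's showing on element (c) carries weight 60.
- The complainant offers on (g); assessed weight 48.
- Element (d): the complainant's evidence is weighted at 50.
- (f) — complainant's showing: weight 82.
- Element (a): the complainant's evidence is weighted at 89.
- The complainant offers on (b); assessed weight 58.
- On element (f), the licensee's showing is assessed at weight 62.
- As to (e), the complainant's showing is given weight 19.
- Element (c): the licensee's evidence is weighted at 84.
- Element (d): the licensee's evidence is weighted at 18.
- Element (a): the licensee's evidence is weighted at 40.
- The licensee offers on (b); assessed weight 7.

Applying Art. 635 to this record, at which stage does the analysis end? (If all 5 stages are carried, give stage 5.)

Stage 1 — burden on complainant; standard: the preponderance of the evidence (weight is at least 48).
    (a): 89 − 40 = 49 ≥ 48 [met]
    (b): 58 − 7 = 51 ≥ 48 [met]
  Stage 1 carried; the burden shifts to the licensee.
Stage 2 — burden on licensee; standard: any credible evidence (weight is at least 25).
    (c): 84 − 60 = 24 < 25 [not met]
  The licensee does not carry Stage 2.
So the complainant prevails.

stage 2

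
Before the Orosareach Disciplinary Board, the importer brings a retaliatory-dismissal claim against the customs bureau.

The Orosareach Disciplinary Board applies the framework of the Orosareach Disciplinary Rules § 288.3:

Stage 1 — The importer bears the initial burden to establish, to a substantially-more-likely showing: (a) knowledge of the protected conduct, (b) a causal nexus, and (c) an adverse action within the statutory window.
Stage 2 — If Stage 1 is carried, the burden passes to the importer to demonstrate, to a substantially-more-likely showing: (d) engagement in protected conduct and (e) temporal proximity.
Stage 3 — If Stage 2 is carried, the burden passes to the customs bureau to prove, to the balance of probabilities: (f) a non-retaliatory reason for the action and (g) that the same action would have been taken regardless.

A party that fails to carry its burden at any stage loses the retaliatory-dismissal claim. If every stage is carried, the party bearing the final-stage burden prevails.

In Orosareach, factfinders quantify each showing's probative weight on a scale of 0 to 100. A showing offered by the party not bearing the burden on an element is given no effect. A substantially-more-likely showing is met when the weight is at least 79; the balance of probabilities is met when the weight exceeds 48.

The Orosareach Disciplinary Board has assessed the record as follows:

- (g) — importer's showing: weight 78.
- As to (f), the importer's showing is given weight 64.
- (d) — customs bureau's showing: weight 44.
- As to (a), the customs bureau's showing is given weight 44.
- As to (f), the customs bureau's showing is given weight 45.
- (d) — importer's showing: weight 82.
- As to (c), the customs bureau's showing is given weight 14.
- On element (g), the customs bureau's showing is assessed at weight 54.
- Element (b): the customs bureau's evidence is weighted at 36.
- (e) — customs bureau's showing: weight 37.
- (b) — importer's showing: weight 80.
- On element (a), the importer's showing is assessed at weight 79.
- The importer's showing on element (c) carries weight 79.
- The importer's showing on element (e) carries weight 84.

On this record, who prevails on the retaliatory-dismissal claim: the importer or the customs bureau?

Stage 1 — burden on importer; standard: a substantially-more-likely showing (weight is at least 79).
    (a): 79 (customs bureau's 44 disregarded) ≥ 79 [met]
    (b): 80 (customs bureau's 36 disregarded) ≥ 79 [met]
    (c): 79 (customs bureau's 14 disregarded) ≥ 79 [met]
  Stage 1 carried; the burden remains with the importer.
Stage 2 — burden on importer; standard: a substantially-more-likely showing (weight is at least 79).
    (d): 82 (customs bureau's 44 disregarded) ≥ 79 [met]
    (e): 84 (customs bureau's 37 disregarded) ≥ 79 [met]
  The importer carries Stage 2; the customs bureau now bears the burden.
Stage 3 — burden on customs bureau; standard: the balance of probabilities (weight exceeds 48).
    (f): 45 (importer's 64 disregarded) ≤ 48 [not met]
    (g): 54 (importer's 78 disregarded) > 48 [met]
  The customs bureau does not carry Stage 3.
The importer prevails.

importer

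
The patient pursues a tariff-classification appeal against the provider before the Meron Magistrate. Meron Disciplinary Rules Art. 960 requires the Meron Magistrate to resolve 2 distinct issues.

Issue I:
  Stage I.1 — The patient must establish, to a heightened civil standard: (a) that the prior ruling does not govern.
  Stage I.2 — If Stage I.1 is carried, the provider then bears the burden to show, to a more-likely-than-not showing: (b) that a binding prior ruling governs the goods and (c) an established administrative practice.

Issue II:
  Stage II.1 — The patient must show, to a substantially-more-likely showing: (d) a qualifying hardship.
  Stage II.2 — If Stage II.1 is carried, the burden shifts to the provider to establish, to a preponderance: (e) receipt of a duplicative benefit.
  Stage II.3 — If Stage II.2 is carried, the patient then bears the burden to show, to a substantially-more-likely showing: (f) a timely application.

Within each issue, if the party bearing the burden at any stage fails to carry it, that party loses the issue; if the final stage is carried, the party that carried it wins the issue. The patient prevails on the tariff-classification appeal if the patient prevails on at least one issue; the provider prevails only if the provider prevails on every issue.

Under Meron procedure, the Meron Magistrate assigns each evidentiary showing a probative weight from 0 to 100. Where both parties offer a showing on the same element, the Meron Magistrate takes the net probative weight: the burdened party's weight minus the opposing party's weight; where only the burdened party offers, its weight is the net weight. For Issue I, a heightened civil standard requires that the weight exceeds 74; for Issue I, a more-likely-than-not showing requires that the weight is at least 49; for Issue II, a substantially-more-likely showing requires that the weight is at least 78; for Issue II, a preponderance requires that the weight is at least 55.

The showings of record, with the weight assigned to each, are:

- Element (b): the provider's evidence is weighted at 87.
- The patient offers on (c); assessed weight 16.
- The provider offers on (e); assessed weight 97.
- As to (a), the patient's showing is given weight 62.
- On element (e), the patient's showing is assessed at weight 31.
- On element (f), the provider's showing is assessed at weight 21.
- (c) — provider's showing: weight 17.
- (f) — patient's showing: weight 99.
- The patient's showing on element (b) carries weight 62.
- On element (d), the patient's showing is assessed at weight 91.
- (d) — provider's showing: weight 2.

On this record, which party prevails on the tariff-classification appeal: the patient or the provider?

— Issue I —
At Stage I.1 the patient must meet a heightened civil standard (weight exceeds 74): on (a) the weight is 62, ≤ 74, so (a) does not meet the standard.
  The patient does not carry Stage I.1.
The provider prevails on this issue.
— Issue II —
Stage II.1 (patient, a substantially-more-likely showing, weight is at least 78): (d) net 91−2=89 ≥ 78 — meets.
  The patient carries Stage II.1; the provider now bears the burden.
Stage II.2 (provider, a preponderance, weight is at least 55): (e) net 97−31=66 ≥ 55 — meets.
  The provider carries Stage II.2; the patient now bears the burden.
Stage II.3 (patient, a substantially-more-likely showing, weight is at least 78): (f) net 99−21=78 ≥ 78 — meets.
  Stage II.3 carried; the final stage is satisfied.
All stages carried — the patient prevails on this issue.
Per-issue: Issue I → provider; Issue II → patient. The patient must prevail on at least one issue; overall, the patient prevails.

patient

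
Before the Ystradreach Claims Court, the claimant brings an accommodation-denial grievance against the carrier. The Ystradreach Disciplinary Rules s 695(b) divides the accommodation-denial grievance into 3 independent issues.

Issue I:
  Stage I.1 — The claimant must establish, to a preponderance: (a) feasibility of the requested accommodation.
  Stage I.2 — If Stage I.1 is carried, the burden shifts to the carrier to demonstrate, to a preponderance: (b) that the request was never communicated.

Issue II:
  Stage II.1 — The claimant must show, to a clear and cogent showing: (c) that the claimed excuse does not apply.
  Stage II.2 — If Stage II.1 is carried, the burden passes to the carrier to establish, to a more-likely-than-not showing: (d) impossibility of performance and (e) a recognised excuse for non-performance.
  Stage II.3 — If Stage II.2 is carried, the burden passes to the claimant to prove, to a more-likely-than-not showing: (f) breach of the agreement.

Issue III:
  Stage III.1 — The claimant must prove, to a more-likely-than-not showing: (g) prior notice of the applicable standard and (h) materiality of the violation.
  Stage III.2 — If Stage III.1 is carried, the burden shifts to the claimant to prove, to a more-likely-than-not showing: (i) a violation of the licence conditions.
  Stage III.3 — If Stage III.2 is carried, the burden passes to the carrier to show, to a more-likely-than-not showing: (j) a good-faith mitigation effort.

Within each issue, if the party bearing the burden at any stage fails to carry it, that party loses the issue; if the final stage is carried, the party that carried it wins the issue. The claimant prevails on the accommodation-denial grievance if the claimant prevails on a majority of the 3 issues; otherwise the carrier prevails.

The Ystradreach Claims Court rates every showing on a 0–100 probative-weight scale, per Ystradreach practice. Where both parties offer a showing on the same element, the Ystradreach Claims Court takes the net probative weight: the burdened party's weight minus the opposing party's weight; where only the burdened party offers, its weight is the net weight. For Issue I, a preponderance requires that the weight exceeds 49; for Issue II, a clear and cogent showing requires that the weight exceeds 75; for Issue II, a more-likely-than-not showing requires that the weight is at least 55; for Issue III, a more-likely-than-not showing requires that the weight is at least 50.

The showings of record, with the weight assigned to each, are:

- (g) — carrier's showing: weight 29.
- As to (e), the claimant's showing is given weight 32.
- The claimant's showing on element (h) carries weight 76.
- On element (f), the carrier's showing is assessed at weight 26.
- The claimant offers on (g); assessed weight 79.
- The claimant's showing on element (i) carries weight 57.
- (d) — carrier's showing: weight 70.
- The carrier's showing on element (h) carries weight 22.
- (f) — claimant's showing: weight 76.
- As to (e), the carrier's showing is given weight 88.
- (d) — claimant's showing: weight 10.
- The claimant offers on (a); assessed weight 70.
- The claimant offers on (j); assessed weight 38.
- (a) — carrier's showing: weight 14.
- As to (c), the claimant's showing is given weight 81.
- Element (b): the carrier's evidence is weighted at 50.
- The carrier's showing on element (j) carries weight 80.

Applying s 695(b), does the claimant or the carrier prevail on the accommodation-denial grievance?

— Issue I —
At Stage I.1 the claimant must meet a preponderance (weight exceeds 49): on (a) the weight is 70 less the opposing 14 gives net 56, > 49, so (a) meets the standard.
  Stage I.1 is satisfied; the onus moves to the carrier.
At Stage I.2 the carrier must meet a preponderance (weight exceeds 49): on (b) the weight is 50, which does exceed 49, so (b) meets the standard.
  Stage I.2 carried; the final stage is satisfied.
With every stage satisfied, the carrier prevails on this issue.
— Issue II —
Stage II.1 (claimant, a clear and cogent showing, weight exceeds 75): (c) 81 > 75 — meets.
  Stage II.1 is satisfied; the onus moves to the carrier.
Stage II.2 (carrier, a more-likely-than-not showing, weight is at least 55): (d) net 70−10=60 ≥ 55 — meets; (e) net 88−32=56 ≥ 55 — meets.
  Stage II.2 is satisfied; the onus moves to the claimant.
Stage II.3 (claimant, a more-likely-than-not showing, weight is at least 55): (f) net 76−26=50 < 55 — fails.
  Not every element is met, so the claimant fails to carry Stage II.3.
The analysis ends at Stage II.3; the carrier prevails on this issue.
— Issue III —
Stage III.1 (claimant, a more-likely-than-not showing, weight is at least 50): (g) net 79−29=50 ≥ 50 — meets; (h) net 76−22=54 ≥ 50 — meets.
  Stage III.1 carried; the burden remains with the claimant.
Stage III.2 (claimant, a more-likely-than-not showing, weight is at least 50): (i) 57 ≥ 50 — meets.
  The claimant carries Stage III.2; the carrier now bears the burden.
Stage III.3 (carrier, a more-likely-than-not showing, weight is at least 50): (j) net 80−38=42 < 50 — fails.
  Stage III.3 not carried; the carrier fails its burden.
So the claimant prevails on this issue.
Per-issue: Issue I → carrier; Issue II → carrier; Issue III → claimant. The claimant must prevail on a majority of issues; overall, the carrier prevails.

carrier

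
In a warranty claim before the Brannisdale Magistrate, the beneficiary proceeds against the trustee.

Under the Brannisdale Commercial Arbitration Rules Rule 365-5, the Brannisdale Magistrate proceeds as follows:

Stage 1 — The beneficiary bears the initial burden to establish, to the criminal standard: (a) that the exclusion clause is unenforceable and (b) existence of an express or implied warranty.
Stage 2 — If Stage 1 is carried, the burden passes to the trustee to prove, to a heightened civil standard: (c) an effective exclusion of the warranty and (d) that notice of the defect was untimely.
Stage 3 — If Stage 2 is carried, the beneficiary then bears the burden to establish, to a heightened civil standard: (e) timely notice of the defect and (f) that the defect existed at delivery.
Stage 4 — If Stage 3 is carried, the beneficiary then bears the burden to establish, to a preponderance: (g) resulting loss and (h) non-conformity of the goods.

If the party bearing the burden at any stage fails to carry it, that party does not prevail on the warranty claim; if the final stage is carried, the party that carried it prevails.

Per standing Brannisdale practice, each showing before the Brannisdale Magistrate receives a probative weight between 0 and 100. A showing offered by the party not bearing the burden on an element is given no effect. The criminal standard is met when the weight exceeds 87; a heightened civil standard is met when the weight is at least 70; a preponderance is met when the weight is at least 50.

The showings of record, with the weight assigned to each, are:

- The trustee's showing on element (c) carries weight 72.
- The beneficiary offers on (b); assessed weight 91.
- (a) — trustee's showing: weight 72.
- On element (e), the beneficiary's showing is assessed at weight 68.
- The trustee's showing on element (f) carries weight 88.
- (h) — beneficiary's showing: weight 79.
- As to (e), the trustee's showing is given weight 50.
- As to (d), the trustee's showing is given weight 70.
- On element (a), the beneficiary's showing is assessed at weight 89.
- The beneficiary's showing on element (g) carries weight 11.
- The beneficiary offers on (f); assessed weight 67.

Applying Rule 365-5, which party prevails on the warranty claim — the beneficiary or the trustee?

Stage 1 (beneficiary, the criminal standard, weight exceeds 87): (a) 89 (trustee's 72 disregarded) > 87 — meets; (b) 91 > 87 — meets.
  Stage 1 is satisfied; the onus moves to the trustee.
Stage 2 (trustee, a heightened civil standard, weight is at least 70): (c) 72 ≥ 70 — meets; (d) 70 ≥ 70 — meets.
  Stage 2 is satisfied; the onus moves to the beneficiary.
Stage 3 (beneficiary, a heightened civil standard, weight is at least 70): (e) 68 (trustee's 50 disregarded) < 70 — fails; (f) 67 (trustee's 88 disregarded) < 70 — fails.
  The beneficiary does not carry Stage 3.
The trustee prevails.

trustee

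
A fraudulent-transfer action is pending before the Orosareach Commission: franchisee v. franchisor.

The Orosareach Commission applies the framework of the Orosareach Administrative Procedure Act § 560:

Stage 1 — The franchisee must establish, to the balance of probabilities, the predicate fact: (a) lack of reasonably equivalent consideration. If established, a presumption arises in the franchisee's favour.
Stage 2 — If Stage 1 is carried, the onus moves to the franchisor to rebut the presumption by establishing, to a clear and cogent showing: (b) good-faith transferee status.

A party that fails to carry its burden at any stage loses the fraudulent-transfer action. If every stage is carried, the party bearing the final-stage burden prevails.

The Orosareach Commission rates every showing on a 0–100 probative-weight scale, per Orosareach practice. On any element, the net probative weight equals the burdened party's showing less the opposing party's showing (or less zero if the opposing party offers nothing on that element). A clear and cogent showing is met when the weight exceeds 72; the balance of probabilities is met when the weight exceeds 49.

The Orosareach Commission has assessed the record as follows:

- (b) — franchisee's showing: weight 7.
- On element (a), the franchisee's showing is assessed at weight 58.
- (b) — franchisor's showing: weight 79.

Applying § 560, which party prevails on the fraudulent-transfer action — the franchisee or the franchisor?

franchisee

Stage 1 (franchisee, the balance of probabilities, weight exceeds 49): (a) 58 > 49 — meets.
  The franchisee carries Stage 1; the franchisor now bears the burden.
Stage 2 (franchisor, a clear and cogent showing, weight exceeds 72): (b) net 79−7=72 ≤ 72 — fails.
  The franchisor does not carry Stage 2.
So the franchisee prevails.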